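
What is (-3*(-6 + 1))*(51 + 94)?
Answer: 2175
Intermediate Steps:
(-3*(-6 + 1))*(51 + 94) = -3*(-5)*145 = 15*145 = 2175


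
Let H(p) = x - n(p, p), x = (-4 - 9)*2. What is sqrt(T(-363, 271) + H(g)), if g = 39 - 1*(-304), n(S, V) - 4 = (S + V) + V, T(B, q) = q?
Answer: 2*I*sqrt(197) ≈ 28.071*I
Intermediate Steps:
x = -26 (x = -13*2 = -26)
n(S, V) = 4 + S + 2*V (n(S, V) = 4 + ((S + V) + V) = 4 + (S + 2*V) = 4 + S + 2*V)
g = 343 (g = 39 + 304 = 343)
H(p) = -30 - 3*p (H(p) = -26 - (4 + p + 2*p) = -26 - (4 + 3*p) = -26 + (-4 - 3*p) = -30 - 3*p)
sqrt(T(-363, 271) + H(g)) = sqrt(271 + (-30 - 3*343)) = sqrt(271 + (-30 - 1029)) = sqrt(271 - 1059) = sqrt(-788) = 2*I*sqrt(197)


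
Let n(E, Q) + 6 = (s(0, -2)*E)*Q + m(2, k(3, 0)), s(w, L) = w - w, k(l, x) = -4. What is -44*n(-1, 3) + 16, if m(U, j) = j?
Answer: 456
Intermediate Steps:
s(w, L) = 0
n(E, Q) = -10 (n(E, Q) = -6 + ((0*E)*Q - 4) = -6 + (0*Q - 4) = -6 + (0 - 4) = -6 - 4 = -10)
-44*n(-1, 3) + 16 = -44*(-10) + 16 = 440 + 16 = 456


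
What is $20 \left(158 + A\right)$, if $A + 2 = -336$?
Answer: $-3600$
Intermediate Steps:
$A = -338$ ($A = -2 - 336 = -338$)
$20 \left(158 + A\right) = 20 \left(158 - 338\right) = 20 \left(-180\right) = -3600$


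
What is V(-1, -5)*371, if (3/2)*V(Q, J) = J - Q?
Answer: -2968/3 ≈ -989.33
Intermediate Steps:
V(Q, J) = -2*Q/3 + 2*J/3 (V(Q, J) = 2*(J - Q)/3 = -2*Q/3 + 2*J/3)
V(-1, -5)*371 = (-2/3*(-1) + (2/3)*(-5))*371 = (2/3 - 10/3)*371 = -8/3*371 = -2968/3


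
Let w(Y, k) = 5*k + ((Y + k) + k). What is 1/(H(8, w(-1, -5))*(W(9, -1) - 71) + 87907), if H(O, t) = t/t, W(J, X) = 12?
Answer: 1/87848 ≈ 1.1383e-5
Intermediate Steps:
w(Y, k) = Y + 7*k (w(Y, k) = 5*k + (Y + 2*k) = Y + 7*k)
H(O, t) = 1
1/(H(8, w(-1, -5))*(W(9, -1) - 71) + 87907) = 1/(1*(12 - 71) + 87907) = 1/(1*(-59) + 87907) = 1/(-59 + 87907) = 1/87848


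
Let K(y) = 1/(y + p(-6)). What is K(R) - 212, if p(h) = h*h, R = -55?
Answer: -4029/19 ≈ -212.05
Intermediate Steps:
p(h) = h**2
K(y) = 1/(36 + y) (K(y) = 1/(y + (-6)**2) = 1/(y + 36) = 1/(36 + y))
K(R) - 212 = 1/(36 - 55) - 212 = 1/(-19) - 212 = -1/19 - 212 = -4029/19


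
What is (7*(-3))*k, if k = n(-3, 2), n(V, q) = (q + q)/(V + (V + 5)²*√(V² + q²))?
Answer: -252/199 - 336*√13/199 ≈ -7.3541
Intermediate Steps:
n(V, q) = 2*q/(V + (5 + V)²*√(V² + q²)) (n(V, q) = (2*q)/(V + (5 + V)²*√(V² + q²)) = 2*q/(V + (5 + V)²*√(V² + q²)))
k = 4/(-3 + 4*√13) (k = 2*2/(-3 + (5 - 3)²*√((-3)² + 2²)) = 2*2/(-3 + 2²*√(9 + 4)) = 2*2/(-3 + 4*√13) = 4/(-3 + 4*√13) ≈ 0.35019)
(7*(-3))*k = (7*(-3))*(12/199 + 16*√13/199) = -21*(12/199 + 16*√13/199) = -252/199 - 336*√13/199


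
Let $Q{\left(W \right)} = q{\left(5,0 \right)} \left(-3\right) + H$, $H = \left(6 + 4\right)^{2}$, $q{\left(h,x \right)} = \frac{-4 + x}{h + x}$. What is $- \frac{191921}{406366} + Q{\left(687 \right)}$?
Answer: $\frac{207099787}{2031830} \approx 101.93$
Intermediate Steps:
$q{\left(h,x \right)} = \frac{-4 + x}{h + x}$
$H = 100$ ($H = 10^{2} = 100$)
$Q{\left(W \right)} = \frac{512}{5}$ ($Q{\left(W \right)} = \frac{-4 + 0}{5 + 0} \left(-3\right) + 100 = \frac{1}{5} \left(-4\right) \left(-3\right) + 100 = \left(- \frac{4}{5}\right) \left(-3\right) + 100 = \frac{12}{5} + 100 = \frac{512}{5}$)
$- \frac{191921}{406366} + Q{\left(687 \right)} = - \frac{191921}{406366} + \frac{512}{5} = \frac{207099787}{2031830}$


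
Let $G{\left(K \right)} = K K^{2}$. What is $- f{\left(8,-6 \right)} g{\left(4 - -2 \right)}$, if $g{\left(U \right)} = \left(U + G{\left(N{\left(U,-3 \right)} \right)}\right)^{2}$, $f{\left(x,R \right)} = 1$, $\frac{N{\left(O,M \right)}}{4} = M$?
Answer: $-2965284$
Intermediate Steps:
$N{\left(O,M \right)} = 4 M$
$G{\left(K \right)} = K^{3}$
$g{\left(U \right)} = \left(-1728 + U\right)^{2}$ ($g{\left(U \right)} = \left(U + \left(4 \left(-3\right)\right)^{3}\right)^{2} = \left(U + \left(-12\right)^{3}\right)^{2} = \left(U - 1728\right)^{2} = \left(-1728 + U\right)^{2}$)
$- f{\left(8,-6 \right)} g{\left(4 - -2 \right)} = - 1 \left(-1728 + \left(4 - -2\right)\right)^{2} = - 1 \left(-1728 + \left(4 + 2\right)\right)^{2} = - 1 \left(-1728 + 6\right)^{2} = - 1 \left(-1722\right)^{2} = - 1 \cdot 2965284 = \left(-1\right) 2965284 = -2965284$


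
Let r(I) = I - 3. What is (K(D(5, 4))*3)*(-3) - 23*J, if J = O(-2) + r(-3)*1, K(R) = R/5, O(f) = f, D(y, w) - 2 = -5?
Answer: 947/5 ≈ 189.40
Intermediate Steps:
r(I) = -3 + I
D(y, w) = -3 (D(y, w) = 2 - 5 = -3)
K(R) = R/5 (K(R) = R*(1/5) = R/5)
J = -8 (J = -2 + (-3 - 3)*1 = -2 - 6*1 = -2 - 6 = -8)
(K(D(5, 4))*3)*(-3) - 23*J = (((1/5)*(-3))*3)*(-3) - 23*(-8) = -3/5*3*(-3) + 184 = -9/5*(-3) + 184 = 27/5 + 184 = 947/5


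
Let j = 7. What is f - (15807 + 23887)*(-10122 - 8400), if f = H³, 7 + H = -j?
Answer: 735209524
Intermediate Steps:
H = -14 (H = -7 - 1*7 = -7 - 7 = -14)
f = -2744 (f = (-14)³ = -2744)
f - (15807 + 23887)*(-10122 - 8400) = -2744 - (15807 + 23887)*(-10122 - 8400) = -2744 - 39694*(-18522) = -2744 - 1*(-735212268) = -2744 + 735212268 = 735209524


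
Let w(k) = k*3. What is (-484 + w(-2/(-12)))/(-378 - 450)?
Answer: 967/1656 ≈ 0.58394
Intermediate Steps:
w(k) = 3*k
(-484 + w(-2/(-12)))/(-378 - 450) = (-484 + 3*(-2/(-12)))/(-378 - 450) = (-484 + 3*(-2*(-1/12)))/(-828) = (-484 + 3*(⅙))*(-1/828) = (-484 + ½)*(-1/828) = -967/2*(-1/828) = 967/1656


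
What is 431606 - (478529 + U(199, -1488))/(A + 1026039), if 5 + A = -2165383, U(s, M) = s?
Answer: 163916781074/379783 ≈ 4.3161e+5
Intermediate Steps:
A = -2165388 (A = -5 - 2165383 = -2165388)
431606 - (478529 + U(199, -1488))/(A + 1026039) = 431606 - (478529 + 199)/(-2165388 + 1026039) = 431606 - 478728/(-1139349) = 431606 - 478728*(-1)/1139349 = 431606 - 1*(-159576/379783) = 431606 + 159576/379783 = 163916781074/379783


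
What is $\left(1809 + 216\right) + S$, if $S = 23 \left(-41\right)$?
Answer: $1082$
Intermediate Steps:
$S = -943$
$\left(1809 + 216\right) + S = \left(1809 + 216\right) - 943 = 2025 - 943 = 1082$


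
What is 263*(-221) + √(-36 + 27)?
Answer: -58123 + 3*I ≈ -58123.0 + 3.0*I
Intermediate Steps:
263*(-221) + √(-36 + 27) = -58123 + √(-9) = -58123 + 3*I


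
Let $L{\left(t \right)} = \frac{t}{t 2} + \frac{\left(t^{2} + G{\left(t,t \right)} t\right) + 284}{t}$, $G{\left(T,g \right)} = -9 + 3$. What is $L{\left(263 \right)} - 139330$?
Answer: $- \frac{73151567}{526} \approx -1.3907 \cdot 10^{5}$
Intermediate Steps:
$G{\left(T,g \right)} = -6$
$L{\left(t \right)} = \frac{1}{2} + \frac{284 + t^{2} - 6 t}{t}$ ($L{\left(t \right)} = \frac{t}{t 2} + \frac{\left(t^{2} - 6 t\right) + 284}{t} = \frac{t}{2 t} + \frac{284 + t^{2} - 6 t}{t} = t \frac{1}{2 t} + \frac{284 + t^{2} - 6 t}{t} = \frac{1}{2} + \frac{284 + t^{2} - 6 t}{t}$)
$L{\left(263 \right)} - 139330 = \left(- \frac{11}{2} + 263 + \frac{284}{263}\right) - 139330 = \frac{136013}{526} - 139330 = - \frac{73151567}{526}$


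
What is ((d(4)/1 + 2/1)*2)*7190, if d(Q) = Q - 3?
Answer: 43140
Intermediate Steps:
d(Q) = -3 + Q
((d(4)/1 + 2/1)*2)*7190 = (((-3 + 4)/1 + 2/1)*2)*7190 = ((1*1 + 2*1)*2)*7190 = ((1 + 2)*2)*7190 = (3*2)*7190 = 6*7190 = 43140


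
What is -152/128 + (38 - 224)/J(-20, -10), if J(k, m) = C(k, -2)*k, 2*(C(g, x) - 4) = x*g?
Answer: -⅘ ≈ -0.80000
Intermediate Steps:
C(g, x) = 4 + g*x/2 (C(g, x) = 4 + (x*g)/2 = 4 + (g*x)/2 = 4 + g*x/2)
J(k, m) = k*(4 - k) (J(k, m) = (4 + (½)*k*(-2))*k = (4 - k)*k = k*(4 - k))
-152/128 + (38 - 224)/J(-20, -10) = -152/128 + (38 - 224)/((-20*(4 - 1*(-20)))) = -152*1/128 - 186*(-1/(20*(4 + 20))) = -19/16 - 186/((-20*24)) = -19/16 - 186/(-480) = -19/16 - 186*(-1/480) = -19/16 + 31/80 = -⅘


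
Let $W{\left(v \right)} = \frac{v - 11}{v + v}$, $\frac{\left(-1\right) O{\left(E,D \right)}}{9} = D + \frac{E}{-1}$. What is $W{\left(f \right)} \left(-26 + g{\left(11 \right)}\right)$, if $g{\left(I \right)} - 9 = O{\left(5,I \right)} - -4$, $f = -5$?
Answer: $- \frac{536}{5} \approx -107.2$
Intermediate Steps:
$O{\left(E,D \right)} = - 9 D + 9 E$ ($O{\left(E,D \right)} = - 9 \left(D + \frac{E}{-1}\right) = - 9 \left(D + E \left(-1\right)\right) = - 9 \left(D - E\right) = - 9 D + 9 E$)
$W{\left(v \right)} = \frac{-11 + v}{2 v}$
$g{\left(I \right)} = 58 - 9 I$ ($g{\left(I \right)} = 9 - \left(-49 + 9 I\right) = 58 - 9 I$)
$W{\left(f \right)} \left(-26 + g{\left(11 \right)}\right) = \frac{-11 - 5}{2 \left(-5\right)} \left(-26 + \left(58 - 99\right)\right) = \frac{1}{2} \left(- \frac{1}{5}\right) \left(-16\right) \left(-26 + \left(58 - 99\right)\right) = \frac{8 \left(-26 - 41\right)}{5} = \frac{8}{5} \left(-67\right) = - \frac{536}{5}$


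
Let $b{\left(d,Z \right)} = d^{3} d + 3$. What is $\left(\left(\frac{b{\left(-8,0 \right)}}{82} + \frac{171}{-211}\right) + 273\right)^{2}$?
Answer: $\frac{31072965421969}{299359204} \approx 1.038 \cdot 10^{5}$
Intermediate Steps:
$b{\left(d,Z \right)} = 3 + d^{4}$ ($b{\left(d,Z \right)} = d^{4} + 3 = 3 + d^{4}$)
$\left(\left(\frac{b{\left(-8,0 \right)}}{82} + \frac{171}{-211}\right) + 273\right)^{2} = \left(\left(\frac{3 + \left(-8\right)^{4}}{82} + \frac{171}{-211}\right) + 273\right)^{2} = \left(\left(\left(3 + 4096\right) \frac{1}{82} + 171 \left(- \frac{1}{211}\right)\right) + 273\right)^{2} = \left(\left(4099 \cdot \frac{1}{82} - \frac{171}{211}\right) + 273\right)^{2} = \left(\left(\frac{4099}{82} - \frac{171}{211}\right) + 273\right)^{2} = \left(\frac{850867}{17302} + 273\right)^{2} = \left(\frac{5574313}{17302}\right)^{2} = \frac{31072965421969}{299359204}$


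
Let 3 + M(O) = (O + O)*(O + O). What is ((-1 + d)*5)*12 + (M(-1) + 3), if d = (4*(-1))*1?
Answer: -296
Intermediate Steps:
d = -4 (d = -4*1 = -4)
M(O) = -3 + 4*O**2 (M(O) = -3 + (O + O)*(O + O) = -3 + (2*O)*(2*O) = -3 + 4*O**2)
((-1 + d)*5)*12 + (M(-1) + 3) = ((-1 - 4)*5)*12 + ((-3 + 4*(-1)**2) + 3) = -5*5*12 + ((-3 + 4*1) + 3) = -25*12 + ((-3 + 4) + 3) = -300 + (1 + 3) = -300 + 4 = -296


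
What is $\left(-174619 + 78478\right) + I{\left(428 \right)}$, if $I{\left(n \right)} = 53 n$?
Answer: $-73457$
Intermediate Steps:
$\left(-174619 + 78478\right) + I{\left(428 \right)} = \left(-174619 + 78478\right) + 53 \cdot 428 = -96141 + 22684 = -73457$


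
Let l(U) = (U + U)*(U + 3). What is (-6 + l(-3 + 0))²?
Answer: 36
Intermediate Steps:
l(U) = 2*U*(3 + U) (l(U) = (2*U)*(3 + U) = 2*U*(3 + U))
(-6 + l(-3 + 0))² = (-6 + 2*(-3 + 0)*(3 + (-3 + 0)))² = (-6 + 2*(-3)*(3 - 3))² = (-6 + 2*(-3)*0)² = (-6 + 0)² = (-6)² = 36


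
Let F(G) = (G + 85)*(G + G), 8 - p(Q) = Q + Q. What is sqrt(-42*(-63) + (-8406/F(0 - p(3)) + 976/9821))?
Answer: sqrt(1908138449210)/26726 ≈ 51.686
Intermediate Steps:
p(Q) = 8 - 2*Q (p(Q) = 8 - (Q + Q) = 8 - 2*Q)
F(G) = 2*G*(85 + G) (F(G) = (85 + G)*(2*G) = 2*G*(85 + G))
sqrt(-42*(-63) + (-8406/F(0 - p(3)) + 976/9821)) = sqrt(-42*(-63) + (-8406*1/(2*(0 - (8 - 2*3))*(85 + (0 - (8 - 2*3)))) + 976/9821)) = sqrt(2646 + (-8406*1/(2*(0 - (8 - 6))*(85 + (0 - (8 - 6)))) + 976*(1/9821))) = sqrt(2646 + (-8406*1/(2*(0 - 1*2)*(85 + (0 - 1*2))) + 16/161)) = sqrt(2646 + (-8406*1/(2*(0 - 2)*(85 + (0 - 2))) + 16/161)) = sqrt(2646 + (-8406*(-1/(4*(85 - 2))) + 16/161)) = sqrt(2646 + (-8406/(2*(-2)*83) + 16/161)) = sqrt(2646 + (-8406/(-332) + 16/161)) = sqrt(2646 + (-8406*(-1/332) + 16/161)) = sqrt(2646 + (4203/166 + 16/161)) = sqrt(2646 + 679339/26726) = sqrt(71396335/26726) = sqrt(1908138449210)/26726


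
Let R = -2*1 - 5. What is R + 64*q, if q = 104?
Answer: 6649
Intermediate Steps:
R = -7 (R = -2 - 5 = -7)
R + 64*q = -7 + 64*104 = -7 + 6656 = 6649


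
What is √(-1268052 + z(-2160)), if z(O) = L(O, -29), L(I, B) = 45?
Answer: 13*I*√7503 ≈ 1126.1*I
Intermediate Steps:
z(O) = 45
√(-1268052 + z(-2160)) = √(-1268052 + 45) = √(-1268007) = 13*I*√7503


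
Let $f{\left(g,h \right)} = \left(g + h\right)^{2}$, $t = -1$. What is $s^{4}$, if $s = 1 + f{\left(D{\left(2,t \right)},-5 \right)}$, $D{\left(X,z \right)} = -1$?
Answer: $1874161$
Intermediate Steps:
$s = 37$ ($s = 1 + \left(-1 - 5\right)^{2} = 1 + \left(-6\right)^{2} = 1 + 36 = 37$)
$s^{4} = 37^{4} = 1874161$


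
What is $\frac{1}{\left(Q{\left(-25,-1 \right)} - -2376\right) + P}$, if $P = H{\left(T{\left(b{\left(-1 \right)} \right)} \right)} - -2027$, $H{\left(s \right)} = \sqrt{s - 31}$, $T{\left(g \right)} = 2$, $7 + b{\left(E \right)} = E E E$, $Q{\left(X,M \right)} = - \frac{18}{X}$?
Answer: $\frac{2752325}{12120486774} - \frac{625 i \sqrt{29}}{12120486774} \approx 0.00022708 - 2.7769 \cdot 10^{-7} i$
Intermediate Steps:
$b{\left(E \right)} = -7 + E^{3}$ ($b{\left(E \right)} = -7 + E E E = -7 + E^{2} E = -7 + E^{3}$)
$H{\left(s \right)} = \sqrt{-31 + s}$
$P = 2027 + i \sqrt{29}$ ($P = \sqrt{-31 + 2} - -2027 = \sqrt{-29} + 2027 = i \sqrt{29} + 2027 = 2027 + i \sqrt{29} \approx 2027.0 + 5.3852 i$)
$\frac{1}{\left(Q{\left(-25,-1 \right)} - -2376\right) + P} = \frac{1}{\left(- \frac{18}{-25} - -2376\right) + \left(2027 + i \sqrt{29}\right)} = \frac{1}{\left(\left(-18\right) \left(- \frac{1}{25}\right) + 2376\right) + \left(2027 + i \sqrt{29}\right)} = \frac{1}{\left(\frac{18}{25} + 2376\right) + \left(2027 + i \sqrt{29}\right)} = \frac{1}{\frac{59418}{25} + \left(2027 + i \sqrt{29}\right)} = \frac{1}{\frac{110093}{25} + i \sqrt{29}}$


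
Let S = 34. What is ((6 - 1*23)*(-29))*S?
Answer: 16762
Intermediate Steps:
((6 - 1*23)*(-29))*S = ((6 - 1*23)*(-29))*34 = ((6 - 23)*(-29))*34 = -17*(-29)*34 = 493*34 = 16762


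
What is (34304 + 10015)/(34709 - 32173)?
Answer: 44319/2536 ≈ 17.476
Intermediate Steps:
(34304 + 10015)/(34709 - 32173) = 44319/2536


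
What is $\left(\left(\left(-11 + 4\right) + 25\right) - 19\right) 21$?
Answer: $-21$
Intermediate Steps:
$\left(\left(\left(-11 + 4\right) + 25\right) - 19\right) 21 = \left(\left(-7 + 25\right) - 19\right) 21 = \left(18 - 19\right) 21 = \left(-1\right) 21 = -21$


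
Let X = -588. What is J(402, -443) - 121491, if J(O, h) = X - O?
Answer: -122481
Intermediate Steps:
J(O, h) = -588 - O
J(402, -443) - 121491 = (-588 - 1*402) - 121491 = (-588 - 402) - 121491 = -990 - 121491 = -122481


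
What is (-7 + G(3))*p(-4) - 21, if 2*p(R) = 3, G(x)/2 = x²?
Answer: -9/2 ≈ -4.5000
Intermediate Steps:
G(x) = 2*x²
p(R) = 3/2 (p(R) = (½)*3 = 3/2)
(-7 + G(3))*p(-4) - 21 = (-7 + 2*3²)*(3/2) - 21 = (-7 + 2*9)*(3/2) - 21 = (-7 + 18)*(3/2) - 21 = 11*(3/2) - 21 = 33/2 - 21 = -9/2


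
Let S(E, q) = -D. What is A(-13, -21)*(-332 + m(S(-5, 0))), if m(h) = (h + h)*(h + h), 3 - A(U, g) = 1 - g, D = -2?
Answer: 6004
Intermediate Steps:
A(U, g) = 2 + g (A(U, g) = 3 - (1 - g) = 3 + (-1 + g) = 2 + g)
S(E, q) = 2 (S(E, q) = -1*(-2) = 2)
m(h) = 4*h**2 (m(h) = (2*h)*(2*h) = 4*h**2)
A(-13, -21)*(-332 + m(S(-5, 0))) = (2 - 21)*(-332 + 4*2**2) = -19*(-332 + 4*4) = -19*(-332 + 16) = -19*(-316) = 6004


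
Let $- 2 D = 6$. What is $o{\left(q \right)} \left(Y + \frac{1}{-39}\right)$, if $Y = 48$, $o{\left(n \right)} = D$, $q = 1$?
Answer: $- \frac{1871}{13} \approx -143.92$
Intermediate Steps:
$D = -3$ ($D = \left(- \frac{1}{2}\right) 6 = -3$)
$o{\left(n \right)} = -3$
$o{\left(q \right)} \left(Y + \frac{1}{-39}\right) = - 3 \left(48 + \frac{1}{-39}\right) = - 3 \left(48 - \frac{1}{39}\right) = \left(-3\right) \frac{1871}{39} = - \frac{1871}{13}$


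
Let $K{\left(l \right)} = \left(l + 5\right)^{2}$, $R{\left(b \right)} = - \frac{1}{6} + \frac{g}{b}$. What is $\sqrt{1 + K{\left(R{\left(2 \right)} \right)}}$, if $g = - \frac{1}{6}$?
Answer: $\frac{\sqrt{377}}{4} \approx 4.8541$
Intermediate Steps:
$g = - \frac{1}{6}$ ($g = \left(-1\right) \frac{1}{6} = - \frac{1}{6} \approx -0.16667$)
$R{\left(b \right)} = - \frac{1}{6} - \frac{1}{6 b}$
$K{\left(l \right)} = \left(5 + l\right)^{2}$
$\sqrt{1 + K{\left(R{\left(2 \right)} \right)}} = \sqrt{1 + \left(5 + \frac{-1 - 2}{6 \cdot 2}\right)^{2}} = \sqrt{1 + \left(5 + \frac{1}{6} \cdot \frac{1}{2} \left(-1 - 2\right)\right)^{2}} = \sqrt{1 + \left(5 + \frac{1}{6} \cdot \frac{1}{2} \left(-3\right)\right)^{2}} = \sqrt{1 + \left(5 - \frac{1}{4}\right)^{2}} = \sqrt{1 + \left(\frac{19}{4}\right)^{2}} = \sqrt{1 + \frac{361}{16}} = \sqrt{\frac{377}{16}} = \frac{\sqrt{377}}{4}$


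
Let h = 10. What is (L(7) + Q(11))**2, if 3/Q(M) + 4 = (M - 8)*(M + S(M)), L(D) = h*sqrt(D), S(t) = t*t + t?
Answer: 126437509/180625 + 12*sqrt(7)/85 ≈ 700.37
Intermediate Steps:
S(t) = t + t**2 (S(t) = t**2 + t = t + t**2)
L(D) = 10*sqrt(D)
Q(M) = 3/(-4 + (-8 + M)*(M + M*(1 + M))) (Q(M) = 3/(-4 + (M - 8)*(M + M*(1 + M))) = 3/(-4 + (-8 + M)*(M + M*(1 + M))))
(L(7) + Q(11))**2 = (10*sqrt(7) + 3/(-4 + 11**3 - 16*11 - 6*11**2))**2 = (10*sqrt(7) + 3/(-4 + 1331 - 176 - 6*121))**2 = (10*sqrt(7) + 3/(-4 + 1331 - 176 - 726))**2 = (10*sqrt(7) + 3/425)**2 = (3/425 + 10*sqrt(7))**2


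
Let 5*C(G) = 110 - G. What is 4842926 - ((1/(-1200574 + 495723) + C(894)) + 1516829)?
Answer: 11722566585924/3524255 ≈ 3.3263e+6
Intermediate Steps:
C(G) = 22 - G/5 (C(G) = (110 - G)/5 = 22 - G/5)
4842926 - ((1/(-1200574 + 495723) + C(894)) + 1516829) = 4842926 - ((1/(-1200574 + 495723) + (22 - ⅕*894)) + 1516829) = 4842926 - ((1/(-704851) + (22 - 894/5)) + 1516829) = 4842926 - ((-1/704851 - 784/5) + 1516829) = 4842926 - (-552603189/3524255 + 1516829) = 4842926 - 1*5345139584206/3524255 = 4842926 - 5345139584206/3524255 = 11722566585924/3524255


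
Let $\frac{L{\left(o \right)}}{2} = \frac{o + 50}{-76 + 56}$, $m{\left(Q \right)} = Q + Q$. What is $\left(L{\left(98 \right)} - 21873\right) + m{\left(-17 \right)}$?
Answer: $- \frac{109609}{5} \approx -21922.0$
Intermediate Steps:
$m{\left(Q \right)} = 2 Q$
$L{\left(o \right)} = -5 - \frac{o}{10}$ ($L{\left(o \right)} = 2 \frac{o + 50}{-76 + 56} = 2 \frac{50 + o}{-20} = 2 \left(50 + o\right) \left(- \frac{1}{20}\right) = 2 \left(- \frac{5}{2} - \frac{o}{20}\right) = -5 - \frac{o}{10}$)
$\left(L{\left(98 \right)} - 21873\right) + m{\left(-17 \right)} = \left(\left(-5 - \frac{49}{5}\right) - 21873\right) + 2 \left(-17\right) = \left(\left(-5 - \frac{49}{5}\right) - 21873\right) - 34 = \left(- \frac{74}{5} - 21873\right) - 34 = - \frac{109439}{5} - 34 = - \frac{109609}{5}$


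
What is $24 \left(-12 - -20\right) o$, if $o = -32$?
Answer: $-6144$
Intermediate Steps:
$24 \left(-12 - -20\right) o = 24 \left(-12 - -20\right) \left(-32\right) = 24 \left(-12 + 20\right) \left(-32\right) = 24 \cdot 8 \left(-32\right) = 192 \left(-32\right) = -6144$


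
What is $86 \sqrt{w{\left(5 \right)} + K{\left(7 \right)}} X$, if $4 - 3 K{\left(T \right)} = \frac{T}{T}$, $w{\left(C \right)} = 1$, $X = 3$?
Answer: $258 \sqrt{2} \approx 364.87$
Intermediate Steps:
$K{\left(T \right)} = 1$ ($K{\left(T \right)} = \frac{4}{3} - \frac{T \frac{1}{T}}{3} = \frac{4}{3} - \frac{1}{3} = 1$)
$86 \sqrt{w{\left(5 \right)} + K{\left(7 \right)}} X = 86 \sqrt{1 + 1} \cdot 3 = 86 \sqrt{2} \cdot 3 = 258 \sqrt{2}$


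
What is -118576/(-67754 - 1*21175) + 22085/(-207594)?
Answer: 2516852131/2051236314 ≈ 1.2270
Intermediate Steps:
-118576/(-67754 - 1*21175) + 22085/(-207594) = -118576/(-67754 - 21175) + 22085*(-1/207594) = -118576/(-88929) - 22085/207594 = -118576*(-1/88929) - 22085/207594 = 118576/88929 - 22085/207594 = 2516852131/2051236314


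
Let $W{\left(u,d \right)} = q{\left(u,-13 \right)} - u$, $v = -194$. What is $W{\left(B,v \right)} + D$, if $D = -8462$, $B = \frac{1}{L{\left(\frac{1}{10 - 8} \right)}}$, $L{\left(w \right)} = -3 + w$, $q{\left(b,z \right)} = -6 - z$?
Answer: $- \frac{42273}{5} \approx -8454.6$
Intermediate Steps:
$B = - \frac{2}{5}$ ($B = \frac{1}{-3 + \frac{1}{10 - 8}} = \frac{1}{-3 + \frac{1}{2}} = \frac{1}{- \frac{5}{2}} = - \frac{2}{5} \approx -0.4$)
$W{\left(u,d \right)} = 7 - u$ ($W{\left(u,d \right)} = \left(-6 - -13\right) - u = \left(-6 + 13\right) - u = 7 - u$)
$W{\left(B,v \right)} + D = \left(7 - - \frac{2}{5}\right) - 8462 = \left(7 + \frac{2}{5}\right) - 8462 = \frac{37}{5} - 8462 = - \frac{42273}{5}$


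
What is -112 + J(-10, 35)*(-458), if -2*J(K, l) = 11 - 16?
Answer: -1257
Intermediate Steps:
J(K, l) = 5/2 (J(K, l) = -(11 - 16)/2 = -1/2*(-5) = 5/2)
-112 + J(-10, 35)*(-458) = -112 + (5/2)*(-458) = -112 - 1145 = -1257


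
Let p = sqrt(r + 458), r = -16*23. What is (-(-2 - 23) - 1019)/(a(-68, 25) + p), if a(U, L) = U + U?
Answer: 67592/9203 + 1491*sqrt(10)/9203 ≈ 7.8569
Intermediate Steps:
r = -368
p = 3*sqrt(10) (p = sqrt(-368 + 458) = sqrt(90) = 3*sqrt(10) ≈ 9.4868)
a(U, L) = 2*U
(-(-2 - 23) - 1019)/(a(-68, 25) + p) = (-(-2 - 23) - 1019)/(2*(-68) + 3*sqrt(10)) = (-1*(-25) - 1019)/(-136 + 3*sqrt(10)) = (25 - 1019)/(-136 + 3*sqrt(10)) = -994/(-136 + 3*sqrt(10))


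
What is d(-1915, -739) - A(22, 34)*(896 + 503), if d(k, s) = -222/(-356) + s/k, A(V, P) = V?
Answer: -10490952753/340870 ≈ -30777.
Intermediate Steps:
d(k, s) = 111/178 + s/k (d(k, s) = -222*(-1/356) + s/k = 111/178 + s/k)
d(-1915, -739) - A(22, 34)*(896 + 503) = (111/178 - 739/(-1915)) - 22*(896 + 503) = (111/178 - 739*(-1/1915)) - 22*1399 = (111/178 + 739/1915) - 1*30778 = 344107/340870 - 30778 = -10490952753/340870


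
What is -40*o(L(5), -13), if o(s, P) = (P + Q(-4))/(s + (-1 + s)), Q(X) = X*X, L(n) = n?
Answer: -40/3 ≈ -13.333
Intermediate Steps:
Q(X) = X²
o(s, P) = (16 + P)/(-1 + 2*s) (o(s, P) = (P + (-4)²)/(s + (-1 + s)) = (P + 16)/(-1 + 2*s) = (16 + P)/(-1 + 2*s))
-40*o(L(5), -13) = -40*(16 - 13)/(-1 + 2*5) = -40*3/(-1 + 10) = -40*3/9 = -40*⅓ = -40/3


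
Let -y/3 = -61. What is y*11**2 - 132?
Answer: 22011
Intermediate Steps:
y = 183 (y = -3*(-61) = 183)
y*11**2 - 132 = 183*11**2 - 132 = 183*121 - 132 = 22143 - 132 = 22011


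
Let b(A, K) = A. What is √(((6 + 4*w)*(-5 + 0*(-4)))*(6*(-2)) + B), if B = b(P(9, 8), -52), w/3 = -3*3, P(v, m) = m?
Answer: 4*I*√382 ≈ 78.179*I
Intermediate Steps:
w = -27 (w = 3*(-3*3) = 3*(-9) = -27)
B = 8
√(((6 + 4*w)*(-5 + 0*(-4)))*(6*(-2)) + B) = √(((6 + 4*(-27))*(-5 + 0*(-4)))*(6*(-2)) + 8) = √(((6 - 108)*(-5 + 0))*(-12) + 8) = √(-102*(-5)*(-12) + 8) = √(510*(-12) + 8) = √(-6120 + 8) = √(-6112) = 4*I*√382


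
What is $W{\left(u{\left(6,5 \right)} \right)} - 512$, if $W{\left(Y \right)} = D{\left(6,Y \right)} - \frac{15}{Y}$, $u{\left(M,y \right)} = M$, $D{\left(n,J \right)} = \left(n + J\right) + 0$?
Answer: $- \frac{1005}{2} \approx -502.5$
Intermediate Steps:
$D{\left(n,J \right)} = J + n$ ($D{\left(n,J \right)} = \left(J + n\right) + 0 = J + n$)
$W{\left(Y \right)} = 6 + Y - \frac{15}{Y}$ ($W{\left(Y \right)} = \left(Y + 6\right) - \frac{15}{Y} = \left(6 + Y\right) - \frac{15}{Y} = 6 + Y - \frac{15}{Y}$)
$W{\left(u{\left(6,5 \right)} \right)} - 512 = \left(6 + 6 - \frac{15}{6}\right) - 512 = \left(6 + 6 - \frac{5}{2}\right) - 512 = \frac{19}{2} - 512 = - \frac{1005}{2}$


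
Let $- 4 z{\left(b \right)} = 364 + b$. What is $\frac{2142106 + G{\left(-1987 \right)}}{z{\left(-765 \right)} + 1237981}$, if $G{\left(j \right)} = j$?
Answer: $\frac{2853492}{1650775} \approx 1.7286$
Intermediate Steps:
$z{\left(b \right)} = -91 - \frac{b}{4}$ ($z{\left(b \right)} = - \frac{364 + b}{4} = -91 - \frac{b}{4}$)
$\frac{2142106 + G{\left(-1987 \right)}}{z{\left(-765 \right)} + 1237981} = \frac{2142106 - 1987}{\left(-91 - - \frac{765}{4}\right) + 1237981} = \frac{2140119}{\left(-91 + \frac{765}{4}\right) + 1237981} = \frac{2140119}{\frac{401}{4} + 1237981} = \frac{2140119}{\frac{4952325}{4}} = 2140119 \cdot \frac{4}{4952325} = \frac{2853492}{1650775}$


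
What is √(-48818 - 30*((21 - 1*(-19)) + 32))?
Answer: I*√50978 ≈ 225.78*I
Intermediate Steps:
√(-48818 - 30*((21 - 1*(-19)) + 32)) = √(-48818 - 30*((21 + 19) + 32)) = √(-48818 - 30*(40 + 32)) = √(-48818 - 30*72) = √(-48818 - 2160) = √(-50978) = I*√50978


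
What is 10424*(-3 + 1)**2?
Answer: 41696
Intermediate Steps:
10424*(-3 + 1)**2 = 10424*(-2)**2 = 10424*4 = 41696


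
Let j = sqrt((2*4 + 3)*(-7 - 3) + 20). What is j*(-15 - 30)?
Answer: -135*I*sqrt(10) ≈ -426.91*I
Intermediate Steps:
j = 3*I*sqrt(10) (j = sqrt((8 + 3)*(-10) + 20) = sqrt(11*(-10) + 20) = sqrt(-110 + 20) = sqrt(-90) = 3*I*sqrt(10) ≈ 9.4868*I)
j*(-15 - 30) = (3*I*sqrt(10))*(-15 - 30) = (3*I*sqrt(10))*(-45) = -135*I*sqrt(10)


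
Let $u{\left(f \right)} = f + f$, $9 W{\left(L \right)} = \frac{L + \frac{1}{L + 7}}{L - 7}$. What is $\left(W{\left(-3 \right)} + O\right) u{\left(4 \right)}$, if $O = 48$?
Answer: $\frac{17291}{45} \approx 384.24$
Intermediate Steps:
$W{\left(L \right)} = \frac{L + \frac{1}{7 + L}}{9 \left(-7 + L\right)}$ ($W{\left(L \right)} = \frac{\left(L + \frac{1}{L + 7}\right) \frac{1}{L - 7}}{9} = \frac{\left(L + \frac{1}{7 + L}\right) \frac{1}{-7 + L}}{9} = \frac{\frac{1}{-7 + L} \left(L + \frac{1}{7 + L}\right)}{9} = \frac{L + \frac{1}{7 + L}}{9 \left(-7 + L\right)}$)
$u{\left(f \right)} = 2 f$
$\left(W{\left(-3 \right)} + O\right) u{\left(4 \right)} = \left(\frac{1 + \left(-3\right)^{2} + 7 \left(-3\right)}{9 \left(-49 + \left(-3\right)^{2}\right)} + 48\right) 2 \cdot 4 = \left(\frac{1 + 9 - 21}{9 \left(-49 + 9\right)} + 48\right) 8 = \left(\frac{1}{9} \frac{1}{-40} \left(-11\right) + 48\right) 8 = \left(\frac{1}{9} \left(- \frac{1}{40}\right) \left(-11\right) + 48\right) 8 = \left(\frac{11}{360} + 48\right) 8 = \frac{17291}{360} \cdot 8 = \frac{17291}{45}$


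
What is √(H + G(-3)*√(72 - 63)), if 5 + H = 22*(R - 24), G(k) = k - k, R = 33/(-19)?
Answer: I*√206207/19 ≈ 23.9*I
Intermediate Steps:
R = -33/19 (R = 33*(-1/19) = -33/19 ≈ -1.7368)
G(k) = 0
H = -10853/19 (H = -5 + 22*(-33/19 - 24) = -5 + 22*(-489/19) = -5 - 10758/19 = -10853/19 ≈ -571.21)
√(H + G(-3)*√(72 - 63)) = √(-10853/19 + 0*√(72 - 63)) = √(-10853/19 + 0*√9) = √(-10853/19 + 0*3) = √(-10853/19 + 0) = √(-10853/19) = I*√206207/19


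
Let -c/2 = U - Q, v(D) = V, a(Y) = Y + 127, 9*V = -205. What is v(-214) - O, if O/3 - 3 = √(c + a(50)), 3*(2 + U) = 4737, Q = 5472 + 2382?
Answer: -286/9 - 3*√12731 ≈ -370.27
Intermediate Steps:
Q = 7854
U = 1577 (U = -2 + (⅓)*4737 = -2 + 1579 = 1577)
V = -205/9 (V = (⅑)*(-205) = -205/9 ≈ -22.778)
a(Y) = 127 + Y
v(D) = -205/9
c = 12554 (c = -2*(1577 - 1*7854) = -2*(1577 - 7854) = -2*(-6277) = 12554)
O = 9 + 3*√12731 (O = 9 + 3*√(12554 + (127 + 50)) = 9 + 3*√(12554 + 177) = 9 + 3*√12731 ≈ 347.50)
v(-214) - O = -205/9 - (9 + 3*√12731) = -205/9 + (-9 - 3*√12731) = -286/9 - 3*√12731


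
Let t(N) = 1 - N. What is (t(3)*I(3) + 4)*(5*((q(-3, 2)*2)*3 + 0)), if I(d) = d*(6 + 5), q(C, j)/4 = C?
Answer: 22320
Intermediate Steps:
q(C, j) = 4*C
I(d) = 11*d (I(d) = d*11 = 11*d)
(t(3)*I(3) + 4)*(5*((q(-3, 2)*2)*3 + 0)) = ((1 - 1*3)*(11*3) + 4)*(5*(((4*(-3))*2)*3 + 0)) = ((1 - 3)*33 + 4)*(5*(-12*2*3 + 0)) = (-2*33 + 4)*(5*(-24*3 + 0)) = (-66 + 4)*(5*(-72 + 0)) = -310*(-72) = -62*(-360) = 22320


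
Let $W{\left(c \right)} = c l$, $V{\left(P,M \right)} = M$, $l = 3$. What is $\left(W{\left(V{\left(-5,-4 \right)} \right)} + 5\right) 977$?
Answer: $-6839$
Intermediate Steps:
$W{\left(c \right)} = 3 c$ ($W{\left(c \right)} = c 3 = 3 c$)
$\left(W{\left(V{\left(-5,-4 \right)} \right)} + 5\right) 977 = \left(3 \left(-4\right) + 5\right) 977 = \left(-12 + 5\right) 977 = \left(-7\right) 977 = -6839$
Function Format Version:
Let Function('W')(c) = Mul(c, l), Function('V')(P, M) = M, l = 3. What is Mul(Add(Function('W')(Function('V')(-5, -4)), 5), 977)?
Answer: -6839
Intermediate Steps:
Function('W')(c) = Mul(3, c) (Function('W')(c) = Mul(c, 3) = Mul(3, c))
Mul(Add(Function('W')(Function('V')(-5, -4)), 5), 977) = Mul(Add(Mul(3, -4), 5), 977) = Mul(Add(-12, 5), 977) = Mul(-7, 977) = -6839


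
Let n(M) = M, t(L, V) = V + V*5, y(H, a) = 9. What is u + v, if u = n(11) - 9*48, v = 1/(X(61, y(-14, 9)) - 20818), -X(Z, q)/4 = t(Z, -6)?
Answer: -8703755/20674 ≈ -421.00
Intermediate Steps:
t(L, V) = 6*V (t(L, V) = V + 5*V = 6*V)
X(Z, q) = 144 (X(Z, q) = -24*(-6) = -4*(-36) = 144)
v = -1/20674 (v = 1/(144 - 20818) = 1/(-20674) = -1/20674 ≈ -4.8370e-5)
u = -421 (u = 11 - 9*48 = 11 - 432 = -421)
u + v = -421 - 1/20674 = -8703755/20674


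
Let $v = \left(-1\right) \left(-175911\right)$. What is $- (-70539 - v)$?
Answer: $246450$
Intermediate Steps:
$v = 175911$
$- (-70539 - v) = - (-70539 - 175911) = \left(-1\right) \left(-246450\right) = 246450$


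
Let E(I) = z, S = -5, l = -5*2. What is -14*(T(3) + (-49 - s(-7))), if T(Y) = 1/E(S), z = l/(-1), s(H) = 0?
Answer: 3423/5 ≈ 684.60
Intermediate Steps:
l = -10
z = 10 (z = -10/(-1) = -10*(-1) = 10)
E(I) = 10
T(Y) = ⅒ (T(Y) = 1/10 = ⅒)
-14*(T(3) + (-49 - s(-7))) = -14*(⅒ + (-49 - 1*0)) = -14*(⅒ + (-49 + 0)) = -14*(⅒ - 49) = -14*(-489/10) = 3423/5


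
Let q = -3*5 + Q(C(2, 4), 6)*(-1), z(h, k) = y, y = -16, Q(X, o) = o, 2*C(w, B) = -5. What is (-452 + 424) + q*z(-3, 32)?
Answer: 308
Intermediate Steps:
C(w, B) = -5/2 (C(w, B) = (½)*(-5) = -5/2)
z(h, k) = -16
q = -21 (q = -3*5 + 6*(-1) = -15 - 6 = -21)
(-452 + 424) + q*z(-3, 32) = (-452 + 424) - 21*(-16) = -28 + 336 = 308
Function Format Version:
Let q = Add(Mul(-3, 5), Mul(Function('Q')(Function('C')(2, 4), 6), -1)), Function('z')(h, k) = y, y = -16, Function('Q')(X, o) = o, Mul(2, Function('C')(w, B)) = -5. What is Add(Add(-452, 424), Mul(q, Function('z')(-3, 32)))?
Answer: 308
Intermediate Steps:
Function('C')(w, B) = Rational(-5, 2) (Function('C')(w, B) = Mul(Rational(1, 2), -5) = Rational(-5, 2))
Function('z')(h, k) = -16
q = -21 (q = Add(Mul(-3, 5), Mul(6, -1)) = Add(-15, -6) = -21)
Add(Add(-452, 424), Mul(q, Function('z')(-3, 32))) = Add(Add(-452, 424), Mul(-21, -16)) = Add(-28, 336) = 308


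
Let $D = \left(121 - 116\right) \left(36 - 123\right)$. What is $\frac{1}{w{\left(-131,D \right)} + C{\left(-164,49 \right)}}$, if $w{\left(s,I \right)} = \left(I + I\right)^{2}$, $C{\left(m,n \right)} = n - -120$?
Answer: $\frac{1}{757069} \approx 1.3209 \cdot 10^{-6}$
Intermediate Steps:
$D = -435$ ($D = 5 \left(-87\right) = -435$)
$C{\left(m,n \right)} = 120 + n$ ($C{\left(m,n \right)} = n + 120 = 120 + n$)
$w{\left(s,I \right)} = 4 I^{2}$ ($w{\left(s,I \right)} = \left(2 I\right)^{2} = 4 I^{2}$)
$\frac{1}{w{\left(-131,D \right)} + C{\left(-164,49 \right)}} = \frac{1}{4 \left(-435\right)^{2} + \left(120 + 49\right)} = \frac{1}{4 \cdot 189225 + 169} = \frac{1}{756900 + 169} = \frac{1}{757069}$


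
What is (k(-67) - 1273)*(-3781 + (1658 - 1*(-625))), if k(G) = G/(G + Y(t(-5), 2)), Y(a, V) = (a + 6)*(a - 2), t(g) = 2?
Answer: 1905456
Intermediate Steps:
Y(a, V) = (-2 + a)*(6 + a) (Y(a, V) = (6 + a)*(-2 + a) = (-2 + a)*(6 + a))
k(G) = 1 (k(G) = G/(G + (-12 + 2² + 4*2)) = G/(G + (-12 + 4 + 8)) = G/(G + 0) = G/G = 1)
(k(-67) - 1273)*(-3781 + (1658 - 1*(-625))) = (1 - 1273)*(-3781 + (1658 - 1*(-625))) = -1272*(-3781 + (1658 + 625)) = -1272*(-3781 + 2283) = -1272*(-1498) = 1905456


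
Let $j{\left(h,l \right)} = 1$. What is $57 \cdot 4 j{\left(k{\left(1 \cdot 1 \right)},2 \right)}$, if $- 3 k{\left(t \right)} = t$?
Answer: $228$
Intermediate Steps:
$k{\left(t \right)} = - \frac{t}{3}$
$57 \cdot 4 j{\left(k{\left(1 \cdot 1 \right)},2 \right)} = 57 \cdot 4 \cdot 1 = 228 \cdot 1 = 228$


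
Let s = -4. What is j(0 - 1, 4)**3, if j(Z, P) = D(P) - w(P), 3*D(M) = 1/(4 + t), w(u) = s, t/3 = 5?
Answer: 12008989/185193 ≈ 64.846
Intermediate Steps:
t = 15 (t = 3*5 = 15)
w(u) = -4
D(M) = 1/57 (D(M) = 1/(3*(4 + 15)) = (1/3)/19 = (1/3)*(1/19) = 1/57)
j(Z, P) = 229/57 (j(Z, P) = 1/57 - 1*(-4) = 1/57 + 4 = 229/57)
j(0 - 1, 4)**3 = (229/57)**3 = 12008989/185193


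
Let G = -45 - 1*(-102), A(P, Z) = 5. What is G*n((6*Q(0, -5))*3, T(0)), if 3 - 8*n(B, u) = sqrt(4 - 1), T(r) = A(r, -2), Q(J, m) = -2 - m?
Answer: 171/8 - 57*sqrt(3)/8 ≈ 9.0341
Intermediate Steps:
T(r) = 5
n(B, u) = 3/8 - sqrt(3)/8 (n(B, u) = 3/8 - sqrt(4 - 1)/8 = 3/8 - sqrt(3)/8)
G = 57 (G = -45 + 102 = 57)
G*n((6*Q(0, -5))*3, T(0)) = 57*(3/8 - sqrt(3)/8) = 171/8 - 57*sqrt(3)/8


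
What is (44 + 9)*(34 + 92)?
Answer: 6678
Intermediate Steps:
(44 + 9)*(34 + 92) = 53*126 = 6678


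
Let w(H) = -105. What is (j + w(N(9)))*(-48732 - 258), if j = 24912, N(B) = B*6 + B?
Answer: -1215294930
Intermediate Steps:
N(B) = 7*B (N(B) = 6*B + B = 7*B)
(j + w(N(9)))*(-48732 - 258) = (24912 - 105)*(-48732 - 258) = 24807*(-48990) = -1215294930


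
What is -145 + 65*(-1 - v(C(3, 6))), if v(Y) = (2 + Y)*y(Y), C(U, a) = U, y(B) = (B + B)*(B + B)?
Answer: -11910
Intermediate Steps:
y(B) = 4*B² (y(B) = (2*B)*(2*B) = 4*B²)
v(Y) = 4*Y²*(2 + Y) (v(Y) = (2 + Y)*(4*Y²) = 4*Y²*(2 + Y))
-145 + 65*(-1 - v(C(3, 6))) = -145 + 65*(-1 - 4*3²*(2 + 3)) = -145 + 65*(-1 - 4*9*5) = -145 + 65*(-1 - 1*180) = -145 + 65*(-1 - 180) = -145 + 65*(-181) = -145 - 11765 = -11910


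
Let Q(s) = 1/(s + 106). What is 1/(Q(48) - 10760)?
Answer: -154/1657039 ≈ -9.2937e-5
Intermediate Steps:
Q(s) = 1/(106 + s)
1/(Q(48) - 10760) = 1/(1/(106 + 48) - 10760) = 1/(1/154 - 10760) = 1/(-1657039/154) = -154/1657039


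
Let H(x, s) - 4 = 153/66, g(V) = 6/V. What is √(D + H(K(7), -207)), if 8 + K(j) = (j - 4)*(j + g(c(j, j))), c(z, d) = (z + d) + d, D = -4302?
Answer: I*√2079110/22 ≈ 65.542*I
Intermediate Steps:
c(z, d) = z + 2*d (c(z, d) = (d + z) + d = z + 2*d)
K(j) = -8 + (-4 + j)*(j + 2/j) (K(j) = -8 + (j - 4)*(j + 6/(j + 2*j)) = -8 + (-4 + j)*(j + 6/((3*j))) = -8 + (-4 + j)*(j + 6*(1/(3*j))) = -8 + (-4 + j)*(j + 2/j))
H(x, s) = 139/22 (H(x, s) = 4 + 153/66 = 4 + 153*(1/66) = 4 + 51/22 = 139/22)
√(D + H(K(7), -207)) = √(-4302 + 139/22) = √(-94505/22) = I*√2079110/22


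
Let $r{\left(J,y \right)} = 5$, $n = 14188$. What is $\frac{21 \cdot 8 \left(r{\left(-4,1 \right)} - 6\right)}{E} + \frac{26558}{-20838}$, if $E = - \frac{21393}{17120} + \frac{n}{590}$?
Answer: $- \frac{12880871851}{1490219151} \approx -8.6436$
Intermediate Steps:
$E = \frac{23027669}{1010080}$ ($E = - \frac{21393}{17120} + \frac{14188}{590} = \left(-21393\right) \frac{1}{17120} + 14188 \cdot \frac{1}{590} = - \frac{21393}{17120} + \frac{7094}{295} = \frac{23027669}{1010080} \approx 22.798$)
$\frac{21 \cdot 8 \left(r{\left(-4,1 \right)} - 6\right)}{E} + \frac{26558}{-20838} = \frac{21 \cdot 8 \left(5 - 6\right)}{\frac{23027669}{1010080}} + \frac{26558}{-20838} = 21 \cdot 8 \left(-1\right) \frac{1010080}{23027669} + 26558 \left(- \frac{1}{20838}\right) = 21 \left(-8\right) \frac{1010080}{23027669} - \frac{13279}{10419} = \left(-168\right) \frac{1010080}{23027669} - \frac{13279}{10419} = - \frac{24241920}{3289667} - \frac{13279}{10419} = - \frac{12880871851}{1490219151}$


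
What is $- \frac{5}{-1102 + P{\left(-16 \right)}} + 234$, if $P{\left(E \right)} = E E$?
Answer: $\frac{197969}{846} \approx 234.01$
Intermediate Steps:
$P{\left(E \right)} = E^{2}$
$- \frac{5}{-1102 + P{\left(-16 \right)}} + 234 = - \frac{5}{-1102 + \left(-16\right)^{2}} + 234 = - \frac{5}{-1102 + 256} + 234 = - \frac{5}{-846} + 234 = \left(-5\right) \left(- \frac{1}{846}\right) + 234 = \frac{5}{846} + 234 = \frac{197969}{846}$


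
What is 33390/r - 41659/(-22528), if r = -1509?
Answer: -229782163/11331584 ≈ -20.278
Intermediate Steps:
33390/r - 41659/(-22528) = 33390/(-1509) - 41659/(-22528) = 33390*(-1/1509) - 41659*(-1/22528) = -11130/503 + 41659/22528 = -229782163/11331584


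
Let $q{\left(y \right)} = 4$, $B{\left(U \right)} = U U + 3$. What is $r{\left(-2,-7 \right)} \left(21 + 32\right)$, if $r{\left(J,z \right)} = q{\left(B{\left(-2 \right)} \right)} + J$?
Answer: $106$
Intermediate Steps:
$B{\left(U \right)} = 3 + U^{2}$ ($B{\left(U \right)} = U^{2} + 3 = 3 + U^{2}$)
$r{\left(J,z \right)} = 4 + J$
$r{\left(-2,-7 \right)} \left(21 + 32\right) = \left(4 - 2\right) \left(21 + 32\right) = 2 \cdot 53 = 106$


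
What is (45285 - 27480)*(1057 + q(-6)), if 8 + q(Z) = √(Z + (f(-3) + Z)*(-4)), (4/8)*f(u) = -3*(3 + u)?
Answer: 18677445 + 53415*√2 ≈ 1.8753e+7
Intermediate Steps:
f(u) = -18 - 6*u (f(u) = 2*(-3*(3 + u)) = 2*(-9 - 3*u) = -18 - 6*u)
q(Z) = -8 + √3*√(-Z) (q(Z) = -8 + √(Z + ((-18 - 6*(-3)) + Z)*(-4)) = -8 + √(Z + ((-18 + 18) + Z)*(-4)) = -8 + √(Z + (0 + Z)*(-4)) = -8 + √(Z + Z*(-4)) = -8 + √(Z - 4*Z) = -8 + √(-3*Z) = -8 + √3*√(-Z))
(45285 - 27480)*(1057 + q(-6)) = (45285 - 27480)*(1057 + (-8 + √3*√(-1*(-6)))) = 17805*(1057 + (-8 + √3*√6)) = 17805*(1057 + (-8 + 3*√2)) = 17805*(1049 + 3*√2) = 18677445 + 53415*√2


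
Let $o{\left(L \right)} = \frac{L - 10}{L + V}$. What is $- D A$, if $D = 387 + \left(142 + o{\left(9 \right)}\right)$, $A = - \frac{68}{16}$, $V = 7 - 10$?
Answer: $\frac{53941}{24} \approx 2247.5$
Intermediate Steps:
$V = -3$ ($V = 7 - 10 = -3$)
$A = - \frac{17}{4}$ ($A = \left(-68\right) \frac{1}{16} = - \frac{17}{4} \approx -4.25$)
$o{\left(L \right)} = \frac{-10 + L}{-3 + L}$ ($o{\left(L \right)} = \frac{L - 10}{L - 3} = \frac{-10 + L}{-3 + L}$)
$D = \frac{3173}{6}$ ($D = 387 + \left(142 + \frac{-10 + 9}{-3 + 9}\right) = 387 + \left(142 + \frac{1}{6} \left(-1\right)\right) = 387 + \left(142 - \frac{1}{6}\right) = 387 + \frac{851}{6} = \frac{3173}{6} \approx 528.83$)
$- D A = - \frac{3173 \left(-17\right)}{6 \cdot 4} = \left(-1\right) \left(- \frac{53941}{24}\right) = \frac{53941}{24}$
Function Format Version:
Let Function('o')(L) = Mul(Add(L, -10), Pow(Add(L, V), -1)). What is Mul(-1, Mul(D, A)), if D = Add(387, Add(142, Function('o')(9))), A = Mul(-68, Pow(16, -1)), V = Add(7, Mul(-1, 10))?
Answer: Rational(53941, 24) ≈ 2247.5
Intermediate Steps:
V = -3 (V = Add(7, -10) = -3)
A = Rational(-17, 4) (A = Mul(-68, Rational(1, 16)) = Rational(-17, 4) ≈ -4.2500)
Function('o')(L) = Mul(Pow(Add(-3, L), -1), Add(-10, L)) (Function('o')(L) = Mul(Add(L, -10), Pow(Add(L, -3), -1)) = Mul(Add(-10, L), Pow(Add(-3, L), -1)) = Mul(Pow(Add(-3, L), -1), Add(-10, L)))
D = Rational(3173, 6) (D = Add(387, Add(142, Mul(Pow(Add(-3, 9), -1), Add(-10, 9)))) = Add(387, Add(142, Mul(Pow(6, -1), -1))) = Add(387, Add(142, Mul(Rational(1, 6), -1))) = Add(387, Add(142, Rational(-1, 6))) = Add(387, Rational(851, 6)) = Rational(3173, 6) ≈ 528.83)
Mul(-1, Mul(D, A)) = Mul(-1, Mul(Rational(3173, 6), Rational(-17, 4))) = Mul(-1, Rational(-53941, 24)) = Rational(53941, 24)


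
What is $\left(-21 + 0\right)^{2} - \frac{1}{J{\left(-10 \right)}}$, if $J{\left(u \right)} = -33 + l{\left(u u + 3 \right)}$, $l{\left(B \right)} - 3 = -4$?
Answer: $\frac{14995}{34} \approx 441.03$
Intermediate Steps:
$l{\left(B \right)} = -1$ ($l{\left(B \right)} = 3 - 4 = -1$)
$J{\left(u \right)} = -34$ ($J{\left(u \right)} = -33 - 1 = -34$)
$\left(-21 + 0\right)^{2} - \frac{1}{J{\left(-10 \right)}} = \left(-21 + 0\right)^{2} - \frac{1}{-34} = \left(-21\right)^{2} - - \frac{1}{34} = 441 + \frac{1}{34} = \frac{14995}{34}$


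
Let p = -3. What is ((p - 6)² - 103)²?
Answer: 484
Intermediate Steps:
((p - 6)² - 103)² = ((-3 - 6)² - 103)² = ((-9)² - 103)² = (81 - 103)² = (-22)² = 484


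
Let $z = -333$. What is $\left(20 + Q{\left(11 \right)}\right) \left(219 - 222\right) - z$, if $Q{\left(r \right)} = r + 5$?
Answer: $225$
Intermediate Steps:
$Q{\left(r \right)} = 5 + r$
$\left(20 + Q{\left(11 \right)}\right) \left(219 - 222\right) - z = \left(20 + \left(5 + 11\right)\right) \left(219 - 222\right) - -333 = \left(20 + 16\right) \left(-3\right) + 333 = 36 \left(-3\right) + 333 = -108 + 333 = 225$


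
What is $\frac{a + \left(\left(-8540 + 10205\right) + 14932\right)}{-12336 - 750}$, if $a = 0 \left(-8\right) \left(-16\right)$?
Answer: $- \frac{16597}{13086} \approx -1.2683$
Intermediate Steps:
$a = 0$ ($a = 0 \left(-16\right) = 0$)
$\frac{a + \left(\left(-8540 + 10205\right) + 14932\right)}{-12336 - 750} = \frac{0 + \left(\left(-8540 + 10205\right) + 14932\right)}{-12336 - 750} = \frac{0 + \left(1665 + 14932\right)}{-13086} = \left(0 + 16597\right) \left(- \frac{1}{13086}\right) = 16597 \left(- \frac{1}{13086}\right) = - \frac{16597}{13086}$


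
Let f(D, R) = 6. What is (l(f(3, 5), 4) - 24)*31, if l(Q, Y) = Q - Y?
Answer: -682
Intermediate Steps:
(l(f(3, 5), 4) - 24)*31 = ((6 - 1*4) - 24)*31 = ((6 - 4) - 24)*31 = (2 - 24)*31 = -22*31 = -682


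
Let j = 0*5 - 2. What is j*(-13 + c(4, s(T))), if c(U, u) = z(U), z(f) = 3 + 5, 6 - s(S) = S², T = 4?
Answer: 10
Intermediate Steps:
s(S) = 6 - S²
j = -2 (j = 0 - 2 = -2)
z(f) = 8
c(U, u) = 8
j*(-13 + c(4, s(T))) = -2*(-13 + 8) = -2*(-5) = 10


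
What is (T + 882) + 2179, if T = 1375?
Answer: 4436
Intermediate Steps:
(T + 882) + 2179 = (1375 + 882) + 2179 = 2257 + 2179 = 4436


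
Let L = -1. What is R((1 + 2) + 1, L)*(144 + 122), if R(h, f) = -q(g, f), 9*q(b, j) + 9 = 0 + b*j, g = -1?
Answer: 2128/9 ≈ 236.44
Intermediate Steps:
q(b, j) = -1 + b*j/9 (q(b, j) = -1 + (0 + b*j)/9 = -1 + (b*j)/9 = -1 + b*j/9)
R(h, f) = 1 + f/9 (R(h, f) = -(-1 + (⅑)*(-1)*f) = -(-1 - f/9) = 1 + f/9)
R((1 + 2) + 1, L)*(144 + 122) = (1 + (⅑)*(-1))*(144 + 122) = (1 - ⅑)*266 = (8/9)*266 = 2128/9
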